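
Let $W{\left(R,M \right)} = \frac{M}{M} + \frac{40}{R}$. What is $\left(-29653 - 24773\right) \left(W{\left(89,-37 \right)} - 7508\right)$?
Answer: $\frac{36361085358}{89} \approx 4.0855 \cdot 10^{8}$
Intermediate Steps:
$W{\left(R,M \right)} = 1 + \frac{40}{R}$
$\left(-29653 - 24773\right) \left(W{\left(89,-37 \right)} - 7508\right) = \left(-29653 - 24773\right) \left(\frac{40 + 89}{89} - 7508\right) = - 54426 \left(\frac{1}{89} \cdot 129 - 7508\right) = - 54426 \left(\frac{129}{89} - 7508\right) = \left(-54426\right) \left(- \frac{668083}{89}\right) = \frac{36361085358}{89}$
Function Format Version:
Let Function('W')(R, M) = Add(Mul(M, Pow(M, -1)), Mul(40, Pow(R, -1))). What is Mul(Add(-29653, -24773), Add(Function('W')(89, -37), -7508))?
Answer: Rational(36361085358, 89) ≈ 4.0855e+8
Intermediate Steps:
Function('W')(R, M) = Add(1, Mul(40, Pow(R, -1)))
Mul(Add(-29653, -24773), Add(Function('W')(89, -37), -7508)) = Mul(Add(-29653, -24773), Add(Mul(Pow(89, -1), Add(40, 89)), -7508)) = Mul(-54426, Add(Mul(Rational(1, 89), 129), -7508)) = Mul(-54426, Add(Rational(129, 89), -7508)) = Mul(-54426, Rational(-668083, 89)) = Rational(36361085358, 89)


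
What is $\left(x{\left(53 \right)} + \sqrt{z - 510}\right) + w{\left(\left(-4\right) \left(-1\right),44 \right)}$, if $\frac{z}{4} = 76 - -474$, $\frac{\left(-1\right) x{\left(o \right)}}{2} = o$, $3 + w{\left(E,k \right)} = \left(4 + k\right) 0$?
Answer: $-109 + 13 \sqrt{10} \approx -67.89$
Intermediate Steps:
$w{\left(E,k \right)} = -3$ ($w{\left(E,k \right)} = -3 + \left(4 + k\right) 0 = -3 + 0 = -3$)
$x{\left(o \right)} = - 2 o$
$z = 2200$ ($z = 4 \left(76 - -474\right) = 4 \left(76 + 474\right) = 4 \cdot 550 = 2200$)
$\left(x{\left(53 \right)} + \sqrt{z - 510}\right) + w{\left(\left(-4\right) \left(-1\right),44 \right)} = \left(\left(-2\right) 53 + \sqrt{2200 - 510}\right) - 3 = \left(-106 + \sqrt{1690}\right) - 3 = \left(-106 + 13 \sqrt{10}\right) - 3 = -109 + 13 \sqrt{10}$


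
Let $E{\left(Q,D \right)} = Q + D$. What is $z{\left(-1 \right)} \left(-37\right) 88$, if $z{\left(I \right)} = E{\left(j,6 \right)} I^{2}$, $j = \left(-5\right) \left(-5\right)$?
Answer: $-100936$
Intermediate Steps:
$j = 25$
$E{\left(Q,D \right)} = D + Q$
$z{\left(I \right)} = 31 I^{2}$ ($z{\left(I \right)} = \left(6 + 25\right) I^{2} = 31 I^{2}$)
$z{\left(-1 \right)} \left(-37\right) 88 = 31 \left(-1\right)^{2} \left(-37\right) 88 = 31 \cdot 1 \left(-37\right) 88 = 31 \left(-37\right) 88 = \left(-1147\right) 88 = -100936$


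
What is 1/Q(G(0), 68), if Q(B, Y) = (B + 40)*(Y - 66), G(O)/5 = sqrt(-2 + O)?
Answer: 2/165 - I*sqrt(2)/660 ≈ 0.012121 - 0.0021427*I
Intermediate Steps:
G(O) = 5*sqrt(-2 + O)
Q(B, Y) = (-66 + Y)*(40 + B) (Q(B, Y) = (40 + B)*(-66 + Y) = (-66 + Y)*(40 + B))
1/Q(G(0), 68) = 1/(-2640 - 330*sqrt(-2 + 0) + 40*68 + (5*sqrt(-2 + 0))*68) = 1/(-2640 - 330*sqrt(-2) + 2720 + (5*sqrt(-2))*68) = 1/(-2640 - 330*I*sqrt(2) + 2720 + (5*(I*sqrt(2)))*68) = 1/(-2640 - 330*I*sqrt(2) + 2720 + (5*I*sqrt(2))*68) = 1/(-2640 - 330*I*sqrt(2) + 2720 + 340*I*sqrt(2)) = 1/(80 + 10*I*sqrt(2))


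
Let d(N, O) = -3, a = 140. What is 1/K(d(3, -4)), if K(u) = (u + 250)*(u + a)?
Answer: 1/33839 ≈ 2.9552e-5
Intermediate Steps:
K(u) = (140 + u)*(250 + u) (K(u) = (u + 250)*(u + 140) = (250 + u)*(140 + u) = (140 + u)*(250 + u))
1/K(d(3, -4)) = 1/(35000 + (-3)² + 390*(-3)) = 1/(35000 + 9 - 1170) = 1/33839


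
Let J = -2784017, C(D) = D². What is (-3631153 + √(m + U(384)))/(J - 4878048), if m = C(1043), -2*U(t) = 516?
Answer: 3631153/7662065 - √1087591/7662065 ≈ 0.47378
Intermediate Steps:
U(t) = -258 (U(t) = -½*516 = -258)
m = 1087849 (m = 1043² = 1087849)
(-3631153 + √(m + U(384)))/(J - 4878048) = (-3631153 + √(1087849 - 258))/(-2784017 - 4878048) = (-3631153 + √1087591)/(-7662065) = (-3631153 + √1087591)*(-1/7662065) = 3631153/7662065 - √1087591/7662065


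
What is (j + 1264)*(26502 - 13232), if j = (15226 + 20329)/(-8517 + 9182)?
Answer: 2325209210/133 ≈ 1.7483e+7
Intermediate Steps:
j = 7111/133 (j = 35555/665 = 35555*(1/665) = 7111/133 ≈ 53.466)
(j + 1264)*(26502 - 13232) = (7111/133 + 1264)*(26502 - 13232) = (175223/133)*13270 = 2325209210/133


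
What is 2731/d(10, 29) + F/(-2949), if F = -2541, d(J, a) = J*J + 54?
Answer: 2815011/151382 ≈ 18.595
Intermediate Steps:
d(J, a) = 54 + J² (d(J, a) = J² + 54 = 54 + J²)
2731/d(10, 29) + F/(-2949) = 2731/(54 + 10²) - 2541/(-2949) = 2731/(54 + 100) - 2541*(-1/2949) = 2731/154 + 847/983 = 2815011/151382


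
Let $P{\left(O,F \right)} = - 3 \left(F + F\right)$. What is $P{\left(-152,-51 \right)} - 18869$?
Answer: $-18563$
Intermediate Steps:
$P{\left(O,F \right)} = - 6 F$ ($P{\left(O,F \right)} = - 3 \cdot 2 F = - 6 F$)
$P{\left(-152,-51 \right)} - 18869 = \left(-6\right) \left(-51\right) - 18869 = 306 - 18869 = -18563$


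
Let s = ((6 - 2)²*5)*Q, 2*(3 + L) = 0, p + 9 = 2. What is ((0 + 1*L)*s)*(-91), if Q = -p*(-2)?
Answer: -305760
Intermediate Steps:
p = -7 (p = -9 + 2 = -7)
L = -3 (L = -3 + (½)*0 = -3 + 0 = -3)
Q = -14 (Q = -1*(-7)*(-2) = 7*(-2) = -14)
s = -1120 (s = ((6 - 2)²*5)*(-14) = (4²*5)*(-14) = (16*5)*(-14) = 80*(-14) = -1120)
((0 + 1*L)*s)*(-91) = ((0 + 1*(-3))*(-1120))*(-91) = ((0 - 3)*(-1120))*(-91) = -3*(-1120)*(-91) = 3360*(-91) = -305760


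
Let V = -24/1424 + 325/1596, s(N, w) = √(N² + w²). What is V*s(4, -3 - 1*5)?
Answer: 26531*√5/35511 ≈ 1.6706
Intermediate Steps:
V = 26531/142044 (V = -24*1/1424 + 325*(1/1596) = -3/178 + 325/1596 = 26531/142044 ≈ 0.18678)
V*s(4, -3 - 1*5) = 26531*√(4² + (-3 - 1*5)²)/142044 = 26531*√(16 + (-3 - 5)²)/142044 = 26531*√(16 + (-8)²)/142044 = 26531*√(16 + 64)/142044 = 26531*√80/142044 = 26531*(4*√5)/142044 = 26531*√5/35511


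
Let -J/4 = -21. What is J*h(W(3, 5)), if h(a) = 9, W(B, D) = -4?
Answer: 756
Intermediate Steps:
J = 84 (J = -4*(-21) = 84)
J*h(W(3, 5)) = 84*9 = 756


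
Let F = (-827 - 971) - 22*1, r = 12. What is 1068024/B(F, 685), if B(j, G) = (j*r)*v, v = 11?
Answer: -44501/10010 ≈ -4.4457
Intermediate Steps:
F = -1820 (F = -1798 - 22 = -1820)
B(j, G) = 132*j (B(j, G) = (j*12)*11 = (12*j)*11 = 132*j)
1068024/B(F, 685) = 1068024/((132*(-1820))) = 1068024/(-240240) = 1068024*(-1/240240) = -44501/10010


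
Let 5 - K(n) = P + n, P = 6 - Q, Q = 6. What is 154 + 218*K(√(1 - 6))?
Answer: 1244 - 218*I*√5 ≈ 1244.0 - 487.46*I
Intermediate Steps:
P = 0 (P = 6 - 1*6 = 6 - 6 = 0)
K(n) = 5 - n (K(n) = 5 - (0 + n) = 5 - n)
154 + 218*K(√(1 - 6)) = 154 + 218*(5 - √(1 - 6)) = 154 + 218*(5 - √(-5)) = 154 + 218*(5 - I*√5) = 154 + (1090 - 218*I*√5) = 1244 - 218*I*√5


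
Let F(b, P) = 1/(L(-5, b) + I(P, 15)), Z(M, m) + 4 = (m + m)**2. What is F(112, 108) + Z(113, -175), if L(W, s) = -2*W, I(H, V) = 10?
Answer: 2449921/20 ≈ 1.2250e+5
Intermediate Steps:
Z(M, m) = -4 + 4*m**2 (Z(M, m) = -4 + (m + m)**2 = -4 + (2*m)**2 = -4 + 4*m**2)
F(b, P) = 1/20 (F(b, P) = 1/(-2*(-5) + 10) = 1/(10 + 10) = 1/20)
F(112, 108) + Z(113, -175) = 1/20 + (-4 + 4*(-175)**2) = 1/20 + (-4 + 4*30625) = 1/20 + (-4 + 122500) = 1/20 + 122496 = 2449921/20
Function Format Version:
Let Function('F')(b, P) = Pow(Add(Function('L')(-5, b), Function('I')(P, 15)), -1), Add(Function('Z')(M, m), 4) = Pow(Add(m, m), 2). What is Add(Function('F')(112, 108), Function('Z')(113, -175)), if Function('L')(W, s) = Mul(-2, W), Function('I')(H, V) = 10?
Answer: Rational(2449921, 20) ≈ 1.2250e+5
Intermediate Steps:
Function('Z')(M, m) = Add(-4, Mul(4, Pow(m, 2))) (Function('Z')(M, m) = Add(-4, Pow(Add(m, m), 2)) = Add(-4, Pow(Mul(2, m), 2)) = Add(-4, Mul(4, Pow(m, 2))))
Function('F')(b, P) = Rational(1, 20) (Function('F')(b, P) = Pow(Add(Mul(-2, -5), 10), -1) = Pow(Add(10, 10), -1) = Pow(20, -1) = Rational(1, 20))
Add(Function('F')(112, 108), Function('Z')(113, -175)) = Add(Rational(1, 20), Add(-4, Mul(4, Pow(-175, 2)))) = Add(Rational(1, 20), Add(-4, Mul(4, 30625))) = Add(Rational(1, 20), Add(-4, 122500)) = Add(Rational(1, 20), 122496) = Rational(2449921, 20)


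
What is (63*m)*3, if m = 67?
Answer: 12663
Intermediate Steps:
(63*m)*3 = (63*67)*3 = 4221*3 = 12663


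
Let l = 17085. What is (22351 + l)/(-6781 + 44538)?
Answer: 39436/37757 ≈ 1.0445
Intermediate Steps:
(22351 + l)/(-6781 + 44538) = (22351 + 17085)/(-6781 + 44538) = 39436/37757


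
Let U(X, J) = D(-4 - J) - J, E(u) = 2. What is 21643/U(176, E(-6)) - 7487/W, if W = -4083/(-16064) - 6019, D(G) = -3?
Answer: -2091954977679/483425665 ≈ -4327.4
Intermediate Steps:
W = -96685133/16064 (W = -4083*(-1/16064) - 6019 = 4083/16064 - 6019 = -96685133/16064 ≈ -6018.7)
U(X, J) = -3 - J
21643/U(176, E(-6)) - 7487/W = 21643/(-3 - 1*2) - 7487/(-96685133/16064) = 21643/(-3 - 2) - 7487*(-16064/96685133) = 21643/(-5) + 120271168/96685133 = 21643*(-⅕) + 120271168/96685133 = -21643/5 + 120271168/96685133 = -2091954977679/483425665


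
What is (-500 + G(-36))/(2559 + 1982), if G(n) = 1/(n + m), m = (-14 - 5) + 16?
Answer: -19501/177099 ≈ -0.11011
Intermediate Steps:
m = -3 (m = -19 + 16 = -3)
G(n) = 1/(-3 + n) (G(n) = 1/(n - 3) = 1/(-3 + n))
(-500 + G(-36))/(2559 + 1982) = (-500 + 1/(-3 - 36))/(2559 + 1982) = (-500 + 1/(-39))/4541 = (-500 - 1/39)*(1/4541) = -19501/39*1/4541 = -19501/177099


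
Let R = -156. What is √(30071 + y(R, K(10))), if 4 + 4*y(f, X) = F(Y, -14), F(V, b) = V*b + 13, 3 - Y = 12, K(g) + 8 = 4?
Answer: √120419/2 ≈ 173.51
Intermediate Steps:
K(g) = -4 (K(g) = -8 + 4 = -4)
Y = -9 (Y = 3 - 1*12 = 3 - 12 = -9)
F(V, b) = 13 + V*b
y(f, X) = 135/4 (y(f, X) = -1 + (13 - 9*(-14))/4 = -1 + (13 + 126)/4 = -1 + (¼)*139 = -1 + 139/4 = 135/4)
√(30071 + y(R, K(10))) = √(30071 + 135/4) = √(120419/4) = √120419/2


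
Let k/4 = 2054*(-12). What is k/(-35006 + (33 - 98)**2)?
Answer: 98592/30781 ≈ 3.2030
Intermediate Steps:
k = -98592 (k = 4*(2054*(-12)) = 4*(-24648) = -98592)
k/(-35006 + (33 - 98)**2) = -98592/(-35006 + (33 - 98)**2) = -98592/(-35006 + (-65)**2) = -98592/(-35006 + 4225) = -98592/(-30781) = -98592*(-1/30781) = 98592/30781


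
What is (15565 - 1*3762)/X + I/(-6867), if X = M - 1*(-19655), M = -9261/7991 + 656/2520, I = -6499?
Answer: 525541778542043/339728454909774 ≈ 1.5469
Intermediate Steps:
M = -2261953/2517165 (M = -9261*1/7991 + 656*(1/2520) = -9261/7991 + 82/315 = -2261953/2517165 ≈ -0.89861)
X = 49472616122/2517165 (X = -2261953/2517165 - 1*(-19655) = -2261953/2517165 + 19655 = 49472616122/2517165 ≈ 19654.)
(15565 - 1*3762)/X + I/(-6867) = (15565 - 1*3762)/(49472616122/2517165) - 6499/(-6867) = (15565 - 3762)*(2517165/49472616122) - 6499*(-1/6867) = 11803*(2517165/49472616122) + 6499/6867 = 29710098495/49472616122 + 6499/6867 = 525541778542043/339728454909774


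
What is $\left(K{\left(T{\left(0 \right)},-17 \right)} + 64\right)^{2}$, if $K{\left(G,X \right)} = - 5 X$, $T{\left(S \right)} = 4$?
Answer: $22201$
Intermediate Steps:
$\left(K{\left(T{\left(0 \right)},-17 \right)} + 64\right)^{2} = \left(\left(-5\right) \left(-17\right) + 64\right)^{2} = \left(85 + 64\right)^{2} = 149^{2} = 22201$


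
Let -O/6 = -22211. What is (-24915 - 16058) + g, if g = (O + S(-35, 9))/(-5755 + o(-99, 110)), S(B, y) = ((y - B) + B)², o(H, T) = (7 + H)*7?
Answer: -87439858/2133 ≈ -40994.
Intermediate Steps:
o(H, T) = 49 + 7*H
O = 133266 (O = -6*(-22211) = 133266)
S(B, y) = y²
g = -44449/2133 (g = (133266 + 9²)/(-5755 + (49 + 7*(-99))) = (133266 + 81)/(-5755 + (49 - 693)) = 133347/(-5755 - 644) = 133347/(-6399) = 133347*(-1/6399) = -44449/2133 ≈ -20.839)
(-24915 - 16058) + g = (-24915 - 16058) - 44449/2133 = -40973 - 44449/2133 = -87439858/2133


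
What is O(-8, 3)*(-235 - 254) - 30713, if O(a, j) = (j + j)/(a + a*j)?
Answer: -489941/16 ≈ -30621.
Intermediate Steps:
O(a, j) = 2*j/(a + a*j) (O(a, j) = (2*j)/(a + a*j) = 2*j/(a + a*j))
O(-8, 3)*(-235 - 254) - 30713 = (2*3/(-8*(1 + 3)))*(-235 - 254) - 30713 = (2*3*(-⅛)/4)*(-489) - 30713 = (2*3*(-⅛)*(¼))*(-489) - 30713 = -3/16*(-489) - 30713 = 1467/16 - 30713 = -489941/16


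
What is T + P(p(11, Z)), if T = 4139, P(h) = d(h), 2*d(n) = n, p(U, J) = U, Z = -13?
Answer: 8289/2 ≈ 4144.5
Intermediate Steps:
d(n) = n/2
P(h) = h/2
T + P(p(11, Z)) = 4139 + (1/2)*11 = 4139 + 11/2 = 8289/2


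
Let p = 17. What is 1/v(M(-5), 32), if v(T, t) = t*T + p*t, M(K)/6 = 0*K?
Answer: 1/544 ≈ 0.0018382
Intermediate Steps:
M(K) = 0 (M(K) = 6*(0*K) = 6*0 = 0)
v(T, t) = 17*t + T*t (v(T, t) = t*T + 17*t = T*t + 17*t = 17*t + T*t)
1/v(M(-5), 32) = 1/(32*(17 + 0)) = 1/(32*17) = 1/544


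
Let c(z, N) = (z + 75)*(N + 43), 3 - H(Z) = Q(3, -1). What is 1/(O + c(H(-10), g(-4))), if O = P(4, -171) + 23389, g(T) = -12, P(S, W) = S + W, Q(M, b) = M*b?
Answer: 1/25733 ≈ 3.8861e-5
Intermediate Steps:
H(Z) = 6 (H(Z) = 3 - 3*(-1) = 3 - 1*(-3) = 3 + 3 = 6)
c(z, N) = (43 + N)*(75 + z) (c(z, N) = (75 + z)*(43 + N) = (43 + N)*(75 + z))
O = 23222 (O = (4 - 171) + 23389 = -167 + 23389 = 23222)
1/(O + c(H(-10), g(-4))) = 1/(23222 + (3225 + 43*6 + 75*(-12) - 12*6)) = 1/(23222 + (3225 + 258 - 900 - 72)) = 1/(23222 + 2511) = 1/25733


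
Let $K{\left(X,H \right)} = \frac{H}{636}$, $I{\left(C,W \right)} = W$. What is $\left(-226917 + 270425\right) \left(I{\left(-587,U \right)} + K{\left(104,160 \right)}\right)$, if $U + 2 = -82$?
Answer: $- \frac{579352528}{159} \approx -3.6437 \cdot 10^{6}$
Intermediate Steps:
$U = -84$ ($U = -2 - 82 = -84$)
$K{\left(X,H \right)} = \frac{H}{636}$ ($K{\left(X,H \right)} = H \frac{1}{636} = \frac{H}{636}$)
$\left(-226917 + 270425\right) \left(I{\left(-587,U \right)} + K{\left(104,160 \right)}\right) = \left(-226917 + 270425\right) \left(-84 + \frac{1}{636} \cdot 160\right) = 43508 \left(-84 + \frac{40}{159}\right) = 43508 \left(- \frac{13316}{159}\right) = - \frac{579352528}{159}$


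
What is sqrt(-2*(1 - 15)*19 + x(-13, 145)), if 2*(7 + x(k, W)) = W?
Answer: sqrt(2390)/2 ≈ 24.444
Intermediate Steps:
x(k, W) = -7 + W/2
sqrt(-2*(1 - 15)*19 + x(-13, 145)) = sqrt(-2*(1 - 15)*19 + (-7 + (1/2)*145)) = sqrt(-2*(-14)*19 + (-7 + 145/2)) = sqrt(28*19 + 131/2) = sqrt(532 + 131/2) = sqrt(1195/2) = sqrt(2390)/2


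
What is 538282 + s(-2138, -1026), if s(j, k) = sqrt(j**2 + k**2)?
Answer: 538282 + 2*sqrt(1405930) ≈ 5.4065e+5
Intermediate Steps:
538282 + s(-2138, -1026) = 538282 + sqrt((-2138)**2 + (-1026)**2) = 538282 + sqrt(4571044 + 1052676) = 538282 + sqrt(5623720) = 538282 + 2*sqrt(1405930)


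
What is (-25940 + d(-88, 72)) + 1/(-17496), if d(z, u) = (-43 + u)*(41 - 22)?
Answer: -444205945/17496 ≈ -25389.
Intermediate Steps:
d(z, u) = -817 + 19*u (d(z, u) = (-43 + u)*19 = -817 + 19*u)
(-25940 + d(-88, 72)) + 1/(-17496) = (-25940 + (-817 + 19*72)) + 1/(-17496) = (-25940 + (-817 + 1368)) - 1/17496 = (-25940 + 551) - 1/17496 = -25389 - 1/17496 = -444205945/17496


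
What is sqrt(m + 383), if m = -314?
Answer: sqrt(69) ≈ 8.3066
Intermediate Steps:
sqrt(m + 383) = sqrt(-314 + 383) = sqrt(69)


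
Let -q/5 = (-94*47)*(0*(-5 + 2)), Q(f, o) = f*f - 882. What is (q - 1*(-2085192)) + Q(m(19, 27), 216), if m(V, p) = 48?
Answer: 2086614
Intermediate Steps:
Q(f, o) = -882 + f² (Q(f, o) = f² - 882 = -882 + f²)
q = 0 (q = -5*(-94*47)*0*(-5 + 2) = -(-22090)*0*(-3) = -(-22090)*0 = -5*0 = 0)
(q - 1*(-2085192)) + Q(m(19, 27), 216) = (0 - 1*(-2085192)) + (-882 + 48²) = (0 + 2085192) + (-882 + 2304) = 2085192 + 1422 = 2086614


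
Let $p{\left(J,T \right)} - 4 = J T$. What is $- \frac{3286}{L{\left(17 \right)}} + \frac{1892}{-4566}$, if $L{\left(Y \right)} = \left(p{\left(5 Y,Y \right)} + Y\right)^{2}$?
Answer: $- \frac{1020301757}{2453261574} \approx -0.4159$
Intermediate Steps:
$p{\left(J,T \right)} = 4 + J T$
$L{\left(Y \right)} = \left(4 + Y + 5 Y^{2}\right)^{2}$ ($L{\left(Y \right)} = \left(\left(4 + 5 Y Y\right) + Y\right)^{2} = \left(\left(4 + 5 Y^{2}\right) + Y\right)^{2} = \left(4 + Y + 5 Y^{2}\right)^{2}$)
$- \frac{3286}{L{\left(17 \right)}} + \frac{1892}{-4566} = - \frac{3286}{\left(4 + 17 + 5 \cdot 17^{2}\right)^{2}} + \frac{1892}{-4566} = - \frac{3286}{\left(4 + 17 + 5 \cdot 289\right)^{2}} + 1892 \left(- \frac{1}{4566}\right) = - \frac{3286}{\left(4 + 17 + 1445\right)^{2}} - \frac{946}{2283} = - \frac{3286}{1466^{2}} - \frac{946}{2283} = - \frac{3286}{2149156} - \frac{946}{2283} = \left(-3286\right) \frac{1}{2149156} - \frac{946}{2283} = - \frac{1643}{1074578} - \frac{946}{2283} = - \frac{1020301757}{2453261574}$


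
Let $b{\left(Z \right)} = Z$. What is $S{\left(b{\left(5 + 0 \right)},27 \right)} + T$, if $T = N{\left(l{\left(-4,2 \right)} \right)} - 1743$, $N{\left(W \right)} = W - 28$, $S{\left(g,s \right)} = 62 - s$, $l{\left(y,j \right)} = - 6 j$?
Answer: $-1748$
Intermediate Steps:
$N{\left(W \right)} = -28 + W$
$T = -1783$ ($T = \left(-28 - 12\right) - 1743 = -40 - 1743 = -1783$)
$S{\left(b{\left(5 + 0 \right)},27 \right)} + T = \left(62 - 27\right) - 1783 = 35 - 1783 = -1748$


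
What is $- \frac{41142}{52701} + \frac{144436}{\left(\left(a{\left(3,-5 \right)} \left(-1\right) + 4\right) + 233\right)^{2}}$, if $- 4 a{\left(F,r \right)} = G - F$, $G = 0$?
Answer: $\frac{28349970542}{15687770175} \approx 1.8071$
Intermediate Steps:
$a{\left(F,r \right)} = \frac{F}{4}$ ($a{\left(F,r \right)} = - \frac{0 - F}{4} = - \frac{\left(-1\right) F}{4} = \frac{F}{4}$)
$- \frac{41142}{52701} + \frac{144436}{\left(\left(a{\left(3,-5 \right)} \left(-1\right) + 4\right) + 233\right)^{2}} = - \frac{41142}{52701} + \frac{144436}{\left(\left(\frac{1}{4} \cdot 3 \left(-1\right) + 4\right) + 233\right)^{2}} = \left(-41142\right) \frac{1}{52701} + \frac{144436}{\left(\left(\frac{3}{4} \left(-1\right) + 4\right) + 233\right)^{2}} = - \frac{13714}{17567} + \frac{144436}{\left(\left(- \frac{3}{4} + 4\right) + 233\right)^{2}} = - \frac{13714}{17567} + \frac{144436}{\left(\frac{13}{4} + 233\right)^{2}} = - \frac{13714}{17567} + \frac{144436}{\left(\frac{945}{4}\right)^{2}} = - \frac{13714}{17567} + \frac{144436}{\frac{893025}{16}} = - \frac{13714}{17567} + 144436 \cdot \frac{16}{893025} = - \frac{13714}{17567} + \frac{2310976}{893025} = \frac{28349970542}{15687770175}$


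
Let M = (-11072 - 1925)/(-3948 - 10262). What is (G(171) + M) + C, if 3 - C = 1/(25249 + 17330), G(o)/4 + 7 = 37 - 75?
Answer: -106540038377/605047590 ≈ -176.09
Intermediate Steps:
G(o) = -180 (G(o) = -28 + 4*(37 - 75) = -28 + 4*(-38) = -28 - 152 = -180)
C = 127736/42579 (C = 3 - 1/(25249 + 17330) = 3 - 1/42579 = 127736/42579 ≈ 3.0000)
M = 12997/14210 (M = -12997/(-14210) = -12997*(-1/14210) = 12997/14210 ≈ 0.91464)
(G(171) + M) + C = (-180 + 12997/14210) + 127736/42579 = -2544803/14210 + 127736/42579 = -106540038377/605047590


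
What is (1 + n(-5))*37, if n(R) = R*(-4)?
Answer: 777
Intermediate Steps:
n(R) = -4*R
(1 + n(-5))*37 = (1 - 4*(-5))*37 = (1 + 20)*37 = 21*37 = 777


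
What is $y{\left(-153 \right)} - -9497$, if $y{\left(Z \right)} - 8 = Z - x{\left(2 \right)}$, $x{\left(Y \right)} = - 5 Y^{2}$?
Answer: $9372$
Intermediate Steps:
$y{\left(Z \right)} = 28 + Z$ ($y{\left(Z \right)} = 8 + \left(Z - - 5 \cdot 2^{2}\right) = 8 + \left(Z - \left(-5\right) 4\right) = 8 + \left(Z - -20\right) = 8 + \left(Z + 20\right) = 8 + \left(20 + Z\right) = 28 + Z$)
$y{\left(-153 \right)} - -9497 = \left(28 - 153\right) - -9497 = -125 + 9497 = 9372$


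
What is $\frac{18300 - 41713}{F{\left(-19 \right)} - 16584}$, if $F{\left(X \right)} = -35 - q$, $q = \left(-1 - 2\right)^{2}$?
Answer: $\frac{23413}{16628} \approx 1.408$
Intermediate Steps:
$q = 9$ ($q = \left(-3\right)^{2} = 9$)
$F{\left(X \right)} = -44$ ($F{\left(X \right)} = -35 - 9 = -44$)
$\frac{18300 - 41713}{F{\left(-19 \right)} - 16584} = \frac{18300 - 41713}{-44 - 16584} = - \frac{23413}{-16628} = \left(-23413\right) \left(- \frac{1}{16628}\right) = \frac{23413}{16628}$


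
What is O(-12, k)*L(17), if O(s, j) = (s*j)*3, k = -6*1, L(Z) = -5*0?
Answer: 0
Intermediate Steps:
L(Z) = 0 (L(Z) = -1*0 = 0)
k = -6
O(s, j) = 3*j*s (O(s, j) = (j*s)*3 = 3*j*s)
O(-12, k)*L(17) = (3*(-6)*(-12))*0 = 216*0 = 0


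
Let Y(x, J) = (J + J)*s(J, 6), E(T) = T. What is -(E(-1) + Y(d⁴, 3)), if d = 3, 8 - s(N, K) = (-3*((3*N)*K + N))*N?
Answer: -3125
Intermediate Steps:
s(N, K) = 8 - N*(-3*N - 9*K*N) (s(N, K) = 8 - (-3*((3*N)*K + N))*N = 8 - (-3*(3*K*N + N))*N = 8 - (-3*(N + 3*K*N))*N = 8 - (-3*N - 9*K*N)*N = 8 - N*(-3*N - 9*K*N))
Y(x, J) = 2*J*(8 + 57*J²) (Y(x, J) = (J + J)*(8 + 3*J² + 9*6*J²) = (2*J)*(8 + 3*J² + 54*J²) = (2*J)*(8 + 57*J²) = 2*J*(8 + 57*J²))
-(E(-1) + Y(d⁴, 3)) = -(-1 + (16*3 + 114*3³)) = -(-1 + (48 + 114*27)) = -(-1 + (48 + 3078)) = -(-1 + 3126) = -1*3125 = -3125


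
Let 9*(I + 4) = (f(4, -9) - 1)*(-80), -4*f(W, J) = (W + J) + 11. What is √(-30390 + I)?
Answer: I*√273346/3 ≈ 174.27*I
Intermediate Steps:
f(W, J) = -11/4 - J/4 - W/4 (f(W, J) = -((W + J) + 11)/4 = -((J + W) + 11)/4 = -(11 + J + W)/4 = -11/4 - J/4 - W/4)
I = 164/9 (I = -4 + (((-11/4 - ¼*(-9) - ¼*4) - 1)*(-80))/9 = -4 + (((-11/4 + 9/4 - 1) - 1)*(-80))/9 = -4 + ((-3/2 - 1)*(-80))/9 = -4 + (-5/2*(-80))/9 = -4 + (⅑)*200 = -4 + 200/9 = 164/9 ≈ 18.222)
√(-30390 + I) = √(-30390 + 164/9) = √(-273346/9) = I*√273346/3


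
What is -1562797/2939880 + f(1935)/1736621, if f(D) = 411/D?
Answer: -116701374973387/219534665855640 ≈ -0.53158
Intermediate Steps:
-1562797/2939880 + f(1935)/1736621 = -1562797/2939880 + (411/1935)/1736621 = -1562797*1/2939880 + (411*(1/1935))*(1/1736621) = -1562797/2939880 + (137/645)*(1/1736621) = -1562797/2939880 + 137/1120120545 = -116701374973387/219534665855640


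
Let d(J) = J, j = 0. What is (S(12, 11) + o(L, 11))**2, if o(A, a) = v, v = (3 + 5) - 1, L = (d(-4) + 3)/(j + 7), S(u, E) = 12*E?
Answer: 19321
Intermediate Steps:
L = -1/7 (L = (-4 + 3)/(0 + 7) = -1/7 ≈ -0.14286)
v = 7 (v = 8 - 1 = 7)
o(A, a) = 7
(S(12, 11) + o(L, 11))**2 = (12*11 + 7)**2 = (132 + 7)**2 = 139**2 = 19321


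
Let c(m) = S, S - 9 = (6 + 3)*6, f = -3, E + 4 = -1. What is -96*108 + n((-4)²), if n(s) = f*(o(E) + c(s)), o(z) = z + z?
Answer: -10527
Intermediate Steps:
E = -5 (E = -4 - 1 = -5)
o(z) = 2*z
S = 63 (S = 9 + (6 + 3)*6 = 9 + 9*6 = 9 + 54 = 63)
c(m) = 63
n(s) = -159 (n(s) = -3*(2*(-5) + 63) = -3*(-10 + 63) = -3*53 = -159)
-96*108 + n((-4)²) = -96*108 - 159 = -10368 - 159 = -10527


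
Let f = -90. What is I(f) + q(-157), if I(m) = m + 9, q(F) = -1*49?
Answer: -130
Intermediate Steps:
q(F) = -49
I(m) = 9 + m
I(f) + q(-157) = (9 - 90) - 49 = -81 - 49 = -130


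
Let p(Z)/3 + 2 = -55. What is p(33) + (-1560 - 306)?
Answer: -2037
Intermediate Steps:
p(Z) = -171 (p(Z) = -6 + 3*(-55) = -6 - 165 = -171)
p(33) + (-1560 - 306) = -171 + (-1560 - 306) = -171 - 1866 = -2037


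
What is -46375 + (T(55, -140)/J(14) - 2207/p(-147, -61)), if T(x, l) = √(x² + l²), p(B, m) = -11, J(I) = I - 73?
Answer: -507918/11 - 5*√905/59 ≈ -46177.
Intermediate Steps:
J(I) = -73 + I
T(x, l) = √(l² + x²)
-46375 + (T(55, -140)/J(14) - 2207/p(-147, -61)) = -46375 + (√((-140)² + 55²)/(-73 + 14) - 2207/(-11)) = -46375 + (√(19600 + 3025)/(-59) - 2207*(-1/11)) = -46375 + (√22625*(-1/59) + 2207/11) = -46375 + ((5*√905)*(-1/59) + 2207/11) = -46375 + (-5*√905/59 + 2207/11) = -46375 + (2207/11 - 5*√905/59) = -507918/11 - 5*√905/59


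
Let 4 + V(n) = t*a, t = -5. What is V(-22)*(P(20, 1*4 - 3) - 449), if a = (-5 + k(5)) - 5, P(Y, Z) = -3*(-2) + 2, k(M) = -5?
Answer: -31311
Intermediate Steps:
P(Y, Z) = 8 (P(Y, Z) = 6 + 2 = 8)
a = -15 (a = (-5 - 5) - 5 = -10 - 5 = -15)
V(n) = 71 (V(n) = -4 - 5*(-15) = -4 + 75 = 71)
V(-22)*(P(20, 1*4 - 3) - 449) = 71*(8 - 449) = 71*(-441) = -31311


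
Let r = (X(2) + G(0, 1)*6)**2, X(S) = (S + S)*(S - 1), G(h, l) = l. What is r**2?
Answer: 10000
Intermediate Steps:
X(S) = 2*S*(-1 + S) (X(S) = (2*S)*(-1 + S) = 2*S*(-1 + S))
r = 100 (r = (2*2*(-1 + 2) + 1*6)**2 = (2*2*1 + 6)**2 = (4 + 6)**2 = 10**2 = 100)
r**2 = 100**2 = 10000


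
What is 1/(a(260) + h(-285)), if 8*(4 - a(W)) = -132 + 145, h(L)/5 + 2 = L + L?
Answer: -8/22861 ≈ -0.00034994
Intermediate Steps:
h(L) = -10 + 10*L (h(L) = -10 + 5*(L + L) = -10 + 5*(2*L) = -10 + 10*L)
a(W) = 19/8 (a(W) = 4 - (-132 + 145)/8 = 4 - 1/8*13 = 4 - 13/8 = 19/8)
1/(a(260) + h(-285)) = 1/(19/8 + (-10 + 10*(-285))) = 1/(19/8 + (-10 - 2850)) = 1/(19/8 - 2860) = 1/(-22861/8) = -8/22861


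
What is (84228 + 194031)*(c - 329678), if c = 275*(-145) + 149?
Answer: -102789987636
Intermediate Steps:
c = -39726 (c = -39875 + 149 = -39726)
(84228 + 194031)*(c - 329678) = (84228 + 194031)*(-39726 - 329678) = 278259*(-369404) = -102789987636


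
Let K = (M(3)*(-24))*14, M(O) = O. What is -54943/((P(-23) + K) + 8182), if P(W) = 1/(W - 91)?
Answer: -6263502/817835 ≈ -7.6586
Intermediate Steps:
K = -1008 (K = (3*(-24))*14 = -72*14 = -1008)
P(W) = 1/(-91 + W)
-54943/((P(-23) + K) + 8182) = -54943/((1/(-91 - 23) - 1008) + 8182) = -54943/((1/(-114) - 1008) + 8182) = -54943/((-1/114 - 1008) + 8182) = -54943/(-114913/114 + 8182) = -54943/817835/114 = -54943*114/817835 = -6263502/817835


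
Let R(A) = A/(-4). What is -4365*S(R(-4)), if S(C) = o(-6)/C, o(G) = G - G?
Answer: 0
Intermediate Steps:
o(G) = 0
R(A) = -A/4 (R(A) = A*(-¼) = -A/4)
S(C) = 0 (S(C) = 0/C = 0)
-4365*S(R(-4)) = -4365*0 = 0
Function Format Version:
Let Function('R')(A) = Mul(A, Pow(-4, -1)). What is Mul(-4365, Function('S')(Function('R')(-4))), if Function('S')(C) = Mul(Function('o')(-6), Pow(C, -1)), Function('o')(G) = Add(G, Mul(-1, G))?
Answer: 0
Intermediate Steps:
Function('o')(G) = 0
Function('R')(A) = Mul(Rational(-1, 4), A) (Function('R')(A) = Mul(A, Rational(-1, 4)) = Mul(Rational(-1, 4), A))
Function('S')(C) = 0 (Function('S')(C) = Mul(0, Pow(C, -1)) = 0)
Mul(-4365, Function('S')(Function('R')(-4))) = Mul(-4365, 0) = 0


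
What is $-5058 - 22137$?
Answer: $-27195$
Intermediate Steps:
$-5058 - 22137 = -27195$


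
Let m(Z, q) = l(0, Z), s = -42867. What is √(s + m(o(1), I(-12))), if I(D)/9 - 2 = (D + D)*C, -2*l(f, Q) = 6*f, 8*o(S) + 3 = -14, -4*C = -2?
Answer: 3*I*√4763 ≈ 207.04*I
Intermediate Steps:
C = ½ (C = -¼*(-2) = ½ ≈ 0.50000)
o(S) = -17/8 (o(S) = -3/8 + (⅛)*(-14) = -3/8 - 7/4 = -17/8)
l(f, Q) = -3*f
I(D) = 18 + 9*D (I(D) = 18 + 9*((D + D)*(½)) = 18 + 9*((2*D)*(½)) = 18 + 9*D)
m(Z, q) = 0 (m(Z, q) = -3*0 = 0)
√(s + m(o(1), I(-12))) = √(-42867 + 0) = √(-42867) = 3*I*√4763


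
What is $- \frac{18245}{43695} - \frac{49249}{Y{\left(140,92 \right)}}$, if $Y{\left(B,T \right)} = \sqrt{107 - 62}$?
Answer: $- \frac{3649}{8739} - \frac{49249 \sqrt{5}}{15} \approx -7342.0$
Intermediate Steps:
$Y{\left(B,T \right)} = 3 \sqrt{5}$ ($Y{\left(B,T \right)} = \sqrt{45} = 3 \sqrt{5}$)
$- \frac{18245}{43695} - \frac{49249}{Y{\left(140,92 \right)}} = - \frac{18245}{43695} - \frac{49249}{3 \sqrt{5}} = \left(-18245\right) \frac{1}{43695} - 49249 \frac{\sqrt{5}}{15} = - \frac{3649}{8739} - \frac{49249 \sqrt{5}}{15}$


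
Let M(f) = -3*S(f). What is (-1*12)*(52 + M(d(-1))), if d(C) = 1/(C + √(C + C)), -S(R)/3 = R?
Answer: -588 + 36*I*√2 ≈ -588.0 + 50.912*I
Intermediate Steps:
S(R) = -3*R
d(C) = 1/(C + √2*√C) (d(C) = 1/(C + √(2*C)) = 1/(C + √2*√C))
M(f) = 9*f (M(f) = -(-9)*f = 9*f)
(-1*12)*(52 + M(d(-1))) = (-1*12)*(52 + 9/(-1 + √2*√(-1))) = -12*(52 + 9/(-1 + √2*I)) = -12*(52 + 9/(-1 + I*√2)) = -624 - 108/(-1 + I*√2)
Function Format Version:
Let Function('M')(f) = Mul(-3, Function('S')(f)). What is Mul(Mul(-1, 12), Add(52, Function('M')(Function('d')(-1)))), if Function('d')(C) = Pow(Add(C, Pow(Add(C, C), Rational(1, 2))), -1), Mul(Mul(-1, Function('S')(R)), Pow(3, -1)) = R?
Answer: Add(-588, Mul(36, I, Pow(2, Rational(1, 2)))) ≈ Add(-588.00, Mul(50.912, I))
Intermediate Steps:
Function('S')(R) = Mul(-3, R)
Function('d')(C) = Pow(Add(C, Mul(Pow(2, Rational(1, 2)), Pow(C, Rational(1, 2)))), -1) (Function('d')(C) = Pow(Add(C, Pow(Mul(2, C), Rational(1, 2))), -1) = Pow(Add(C, Mul(Pow(2, Rational(1, 2)), Pow(C, Rational(1, 2)))), -1))
Function('M')(f) = Mul(9, f) (Function('M')(f) = Mul(-3, Mul(-3, f)) = Mul(9, f))
Mul(Mul(-1, 12), Add(52, Function('M')(Function('d')(-1)))) = Mul(Mul(-1, 12), Add(52, Mul(9, Pow(Add(-1, Mul(Pow(2, Rational(1, 2)), Pow(-1, Rational(1, 2)))), -1)))) = Mul(-12, Add(52, Mul(9, Pow(Add(-1, Mul(Pow(2, Rational(1, 2)), I)), -1)))) = Mul(-12, Add(52, Mul(9, Pow(Add(-1, Mul(I, Pow(2, Rational(1, 2)))), -1)))) = Add(-624, Mul(-108, Pow(Add(-1, Mul(I, Pow(2, Rational(1, 2)))), -1)))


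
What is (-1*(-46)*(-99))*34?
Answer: -154836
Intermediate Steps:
(-1*(-46)*(-99))*34 = (46*(-99))*34 = -4554*34 = -154836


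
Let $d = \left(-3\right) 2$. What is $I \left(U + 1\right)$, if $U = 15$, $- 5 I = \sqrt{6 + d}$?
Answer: $0$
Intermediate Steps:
$d = -6$
$I = 0$ ($I = - \frac{\sqrt{6 - 6}}{5} = - \frac{\sqrt{0}}{5} = \left(- \frac{1}{5}\right) 0 = 0$)
$I \left(U + 1\right) = 0 \left(15 + 1\right) = 0 \cdot 16 = 0$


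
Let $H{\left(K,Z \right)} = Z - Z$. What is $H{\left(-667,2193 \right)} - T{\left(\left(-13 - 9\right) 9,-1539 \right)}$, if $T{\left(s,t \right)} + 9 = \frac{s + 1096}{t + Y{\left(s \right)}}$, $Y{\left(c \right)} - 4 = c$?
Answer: $\frac{16495}{1733} \approx 9.5182$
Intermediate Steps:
$Y{\left(c \right)} = 4 + c$
$H{\left(K,Z \right)} = 0$
$T{\left(s,t \right)} = -9 + \frac{1096 + s}{4 + s + t}$ ($T{\left(s,t \right)} = -9 + \frac{s + 1096}{t + \left(4 + s\right)} = -9 + \frac{1096 + s}{4 + s + t}$)
$H{\left(-667,2193 \right)} - T{\left(\left(-13 - 9\right) 9,-1539 \right)} = 0 - \frac{1060 - -13851 - 8 \left(-13 - 9\right) 9}{4 + \left(-13 - 9\right) 9 - 1539} = 0 - \frac{1060 + 13851 - 8 \left(\left(-22\right) 9\right)}{4 - 198 - 1539} = 0 - \frac{1060 + 13851 - -1584}{4 - 198 - 1539} = 0 - \frac{1060 + 13851 + 1584}{-1733} = 0 - \left(- \frac{1}{1733}\right) 16495 = 0 - - \frac{16495}{1733} = 0 + \frac{16495}{1733} = \frac{16495}{1733}$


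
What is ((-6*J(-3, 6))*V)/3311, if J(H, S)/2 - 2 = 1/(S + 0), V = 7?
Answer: -26/473 ≈ -0.054968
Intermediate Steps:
J(H, S) = 4 + 2/S (J(H, S) = 4 + 2/(S + 0) = 4 + 2/S)
((-6*J(-3, 6))*V)/3311 = (-6*(4 + 2/6)*7)/3311 = (-6*(4 + 2*(1/6))*7)*(1/3311) = (-6*(4 + 1/3)*7)*(1/3311) = (-6*13/3*7)*(1/3311) = -26*7*(1/3311) = -182*1/3311 = -26/473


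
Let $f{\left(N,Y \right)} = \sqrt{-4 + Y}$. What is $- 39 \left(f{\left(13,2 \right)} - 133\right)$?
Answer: $5187 - 39 i \sqrt{2} \approx 5187.0 - 55.154 i$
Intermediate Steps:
$- 39 \left(f{\left(13,2 \right)} - 133\right) = - 39 \left(\sqrt{-4 + 2} - 133\right) = - 39 \left(\sqrt{-2} - 133\right) = - 39 \left(i \sqrt{2} - 133\right) = - 39 \left(-133 + i \sqrt{2}\right) = 5187 - 39 i \sqrt{2}$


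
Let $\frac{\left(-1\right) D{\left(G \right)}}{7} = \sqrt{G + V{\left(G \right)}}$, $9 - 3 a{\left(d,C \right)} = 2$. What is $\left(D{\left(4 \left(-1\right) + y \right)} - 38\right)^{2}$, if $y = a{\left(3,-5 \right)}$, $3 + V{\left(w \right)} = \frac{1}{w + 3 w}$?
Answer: $\frac{72479}{60} + \frac{4522 i \sqrt{15}}{15} \approx 1208.0 + 1167.6 i$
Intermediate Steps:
$V{\left(w \right)} = -3 + \frac{1}{4 w}$ ($V{\left(w \right)} = -3 + \frac{1}{w + 3 w} = -3 + \frac{1}{4 w}$)
$a{\left(d,C \right)} = \frac{7}{3}$ ($a{\left(d,C \right)} = 3 - \frac{2}{3} = \frac{7}{3}$)
$y = \frac{7}{3} \approx 2.3333$
$D{\left(G \right)} = - 7 \sqrt{-3 + G + \frac{1}{4 G}}$ ($D{\left(G \right)} = - 7 \sqrt{G - \left(3 - \frac{1}{4 G}\right)} = - 7 \sqrt{-3 + G + \frac{1}{4 G}}$)
$\left(D{\left(4 \left(-1\right) + y \right)} - 38\right)^{2} = \left(- \frac{7 \sqrt{-12 + \frac{1}{4 \left(-1\right) + \frac{7}{3}} + 4 \left(4 \left(-1\right) + \frac{7}{3}\right)}}{2} - 38\right)^{2} = \left(- \frac{7 \sqrt{-12 + \frac{1}{-4 + \frac{7}{3}} + 4 \left(-4 + \frac{7}{3}\right)}}{2} - 38\right)^{2} = \left(- \frac{7 \sqrt{-12 + \frac{1}{- \frac{5}{3}} + 4 \left(- \frac{5}{3}\right)}}{2} - 38\right)^{2} = \left(- \frac{7 \sqrt{-12 - \frac{3}{5} - \frac{20}{3}}}{2} - 38\right)^{2} = \left(- \frac{7 \sqrt{- \frac{289}{15}}}{2} - 38\right)^{2} = \left(- \frac{7 \frac{17 i \sqrt{15}}{15}}{2} - 38\right)^{2} = \left(- \frac{119 i \sqrt{15}}{30} - 38\right)^{2} = \left(-38 - \frac{119 i \sqrt{15}}{30}\right)^{2}$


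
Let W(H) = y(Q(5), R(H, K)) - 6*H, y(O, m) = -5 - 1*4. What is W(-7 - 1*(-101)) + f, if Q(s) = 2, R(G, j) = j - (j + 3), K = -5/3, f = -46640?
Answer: -47213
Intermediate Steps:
K = -5/3 (K = -5*1/3 = -5/3 ≈ -1.6667)
R(G, j) = -3 (R(G, j) = j - (3 + j) = j + (-3 - j) = -3)
y(O, m) = -9 (y(O, m) = -5 - 4 = -9)
W(H) = -9 - 6*H
W(-7 - 1*(-101)) + f = (-9 - 6*(-7 - 1*(-101))) - 46640 = (-9 - 6*(-7 + 101)) - 46640 = (-9 - 6*94) - 46640 = (-9 - 564) - 46640 = -573 - 46640 = -47213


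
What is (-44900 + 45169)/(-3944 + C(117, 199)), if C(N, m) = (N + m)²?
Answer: 269/95912 ≈ 0.0028047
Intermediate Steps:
(-44900 + 45169)/(-3944 + C(117, 199)) = (-44900 + 45169)/(-3944 + (117 + 199)²) = 269/(-3944 + 316²) = 269/(-3944 + 99856) = 269/95912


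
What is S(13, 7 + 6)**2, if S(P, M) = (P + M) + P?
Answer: 1521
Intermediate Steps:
S(P, M) = M + 2*P (S(P, M) = (M + P) + P = M + 2*P)
S(13, 7 + 6)**2 = ((7 + 6) + 2*13)**2 = (13 + 26)**2 = 39**2 = 1521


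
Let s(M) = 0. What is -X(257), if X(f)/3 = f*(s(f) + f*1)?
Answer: -198147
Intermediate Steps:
X(f) = 3*f² (X(f) = 3*(f*(0 + f*1)) = 3*(f*(0 + f)) = 3*(f*f) = 3*f²)
-X(257) = -3*257² = -3*66049 = -1*198147 = -198147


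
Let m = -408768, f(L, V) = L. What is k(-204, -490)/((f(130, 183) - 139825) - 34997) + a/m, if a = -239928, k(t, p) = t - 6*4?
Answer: 437569805/743838536 ≈ 0.58826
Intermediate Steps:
k(t, p) = -24 + t (k(t, p) = t - 24 = -24 + t)
k(-204, -490)/((f(130, 183) - 139825) - 34997) + a/m = (-24 - 204)/((130 - 139825) - 34997) - 239928/(-408768) = -228/(-139695 - 34997) - 239928*(-1/408768) = -228/(-174692) + 9997/17032 = -228*(-1/174692) + 9997/17032 = 57/43673 + 9997/17032 = 437569805/743838536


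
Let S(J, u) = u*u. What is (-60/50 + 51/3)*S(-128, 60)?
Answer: 56880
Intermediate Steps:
S(J, u) = u²
(-60/50 + 51/3)*S(-128, 60) = (-60/50 + 51/3)*60² = (-60*1/50 + 51*(⅓))*3600 = (-6/5 + 17)*3600 = (79/5)*3600 = 56880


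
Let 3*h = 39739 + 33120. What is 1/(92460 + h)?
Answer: 3/350239 ≈ 8.5656e-6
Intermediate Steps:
h = 72859/3 (h = (39739 + 33120)/3 = (1/3)*72859 = 72859/3 ≈ 24286.)
1/(92460 + h) = 1/(92460 + 72859/3) = 1/(350239/3) = 3/350239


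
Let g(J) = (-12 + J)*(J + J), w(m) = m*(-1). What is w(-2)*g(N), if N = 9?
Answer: -108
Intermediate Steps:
w(m) = -m
g(J) = 2*J*(-12 + J) (g(J) = (-12 + J)*(2*J) = 2*J*(-12 + J))
w(-2)*g(N) = (-1*(-2))*(2*9*(-12 + 9)) = 2*(2*9*(-3)) = 2*(-54) = -108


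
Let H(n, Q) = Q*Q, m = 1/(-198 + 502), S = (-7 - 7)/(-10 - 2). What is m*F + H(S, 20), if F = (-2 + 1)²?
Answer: 121601/304 ≈ 400.00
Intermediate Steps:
S = 7/6 (S = -14/(-12) = -14*(-1/12) = 7/6 ≈ 1.1667)
m = 1/304 ≈ 0.0032895
F = 1 (F = (-1)² = 1)
H(n, Q) = Q²
m*F + H(S, 20) = (1/304)*1 + 20² = 1/304 + 400 = 121601/304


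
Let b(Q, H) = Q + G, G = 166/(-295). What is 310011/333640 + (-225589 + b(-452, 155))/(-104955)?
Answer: 6369268977803/2066013985800 ≈ 3.0829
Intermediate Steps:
G = -166/295 (G = 166*(-1/295) = -166/295 ≈ -0.56271)
b(Q, H) = -166/295 + Q (b(Q, H) = Q - 166/295 = -166/295 + Q)
310011/333640 + (-225589 + b(-452, 155))/(-104955) = 310011/333640 + (-225589 + (-166/295 - 452))/(-104955) = 310011*(1/333640) + (-225589 - 133506/295)*(-1/104955) = 310011/333640 - 66682261/295*(-1/104955) = 310011/333640 + 66682261/30961725 = 6369268977803/2066013985800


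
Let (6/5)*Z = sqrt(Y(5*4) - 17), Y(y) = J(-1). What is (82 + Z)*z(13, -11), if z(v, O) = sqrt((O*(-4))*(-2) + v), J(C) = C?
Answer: -25*sqrt(6)/2 + 410*I*sqrt(3) ≈ -30.619 + 710.14*I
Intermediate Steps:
z(v, O) = sqrt(v + 8*O) (z(v, O) = sqrt(-4*O*(-2) + v) = sqrt(8*O + v) = sqrt(v + 8*O))
Y(y) = -1
Z = 5*I*sqrt(2)/2 (Z = 5*sqrt(-1 - 17)/6 = 5*sqrt(-18)/6 = 5*(3*I*sqrt(2))/6 = 5*I*sqrt(2)/2 ≈ 3.5355*I)
(82 + Z)*z(13, -11) = (82 + 5*I*sqrt(2)/2)*sqrt(13 + 8*(-11)) = (82 + 5*I*sqrt(2)/2)*sqrt(13 - 88) = (82 + 5*I*sqrt(2)/2)*sqrt(-75) = (82 + 5*I*sqrt(2)/2)*(5*I*sqrt(3)) = 5*I*sqrt(3)*(82 + 5*I*sqrt(2)/2)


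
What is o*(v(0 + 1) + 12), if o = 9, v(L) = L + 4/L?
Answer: 153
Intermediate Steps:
o*(v(0 + 1) + 12) = 9*(((0 + 1) + 4/(0 + 1)) + 12) = 9*((1 + 4/1) + 12) = 9*((1 + 4*1) + 12) = 9*((1 + 4) + 12) = 9*(5 + 12) = 9*17 = 153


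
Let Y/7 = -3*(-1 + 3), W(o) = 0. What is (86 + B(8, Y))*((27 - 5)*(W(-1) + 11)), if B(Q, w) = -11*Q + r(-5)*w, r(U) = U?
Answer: 50336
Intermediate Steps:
Y = -42 (Y = 7*(-3*(-1 + 3)) = 7*(-3*2) = 7*(-6) = -42)
B(Q, w) = -11*Q - 5*w
(86 + B(8, Y))*((27 - 5)*(W(-1) + 11)) = (86 + (-11*8 - 5*(-42)))*((27 - 5)*(0 + 11)) = (86 + (-88 + 210))*(22*11) = (86 + 122)*242 = 208*242 = 50336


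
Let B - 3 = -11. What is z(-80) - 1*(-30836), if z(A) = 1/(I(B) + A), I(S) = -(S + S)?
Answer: 1973503/64 ≈ 30836.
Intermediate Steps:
B = -8 (B = 3 - 11 = -8)
I(S) = -2*S
z(A) = 1/(16 + A) (z(A) = 1/(-2*(-8) + A) = 1/(16 + A))
z(-80) - 1*(-30836) = 1/(16 - 80) - 1*(-30836) = 1/(-64) + 30836 = -1/64 + 30836 = 1973503/64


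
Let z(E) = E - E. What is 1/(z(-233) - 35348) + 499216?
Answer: 17646287167/35348 ≈ 4.9922e+5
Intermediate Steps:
z(E) = 0
1/(z(-233) - 35348) + 499216 = 1/(0 - 35348) + 499216 = 1/(-35348) + 499216 = -1/35348 + 499216 = 17646287167/35348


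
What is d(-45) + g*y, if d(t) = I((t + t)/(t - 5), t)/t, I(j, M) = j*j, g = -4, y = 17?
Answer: -8509/125 ≈ -68.072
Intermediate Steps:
I(j, M) = j**2
d(t) = 4*t/(-5 + t)**2 (d(t) = ((t + t)/(t - 5))**2/t = ((2*t)/(-5 + t))**2/t = (2*t/(-5 + t))**2/t = (4*t**2/(-5 + t)**2)/t = 4*t/(-5 + t)**2)
d(-45) + g*y = 4*(-45)/(-5 - 45)**2 - 4*17 = 4*(-45)/(-50)**2 - 68 = 4*(-45)*(1/2500) - 68 = -9/125 - 68 = -8509/125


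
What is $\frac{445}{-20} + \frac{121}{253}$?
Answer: $- \frac{2003}{92} \approx -21.772$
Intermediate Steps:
$\frac{445}{-20} + \frac{121}{253} = 445 \left(- \frac{1}{20}\right) + 121 \cdot \frac{1}{253} = - \frac{89}{4} + \frac{11}{23} = - \frac{2003}{92}$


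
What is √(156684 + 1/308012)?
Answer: √3716207301749627/154006 ≈ 395.83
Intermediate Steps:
√(156684 + 1/308012) = √(48260552209/308012) = √3716207301749627/154006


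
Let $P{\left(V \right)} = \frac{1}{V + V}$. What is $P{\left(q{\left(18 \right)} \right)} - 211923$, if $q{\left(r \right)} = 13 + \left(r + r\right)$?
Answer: $- \frac{20768453}{98} \approx -2.1192 \cdot 10^{5}$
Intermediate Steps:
$q{\left(r \right)} = 13 + 2 r$
$P{\left(V \right)} = \frac{1}{2 V}$
$P{\left(q{\left(18 \right)} \right)} - 211923 = \frac{1}{2 \left(13 + 2 \cdot 18\right)} - 211923 = \frac{1}{2 \left(13 + 36\right)} - 211923 = \frac{1}{2 \cdot 49} - 211923 = \frac{1}{2} \cdot \frac{1}{49} - 211923 = \frac{1}{98} - 211923 = - \frac{20768453}{98}$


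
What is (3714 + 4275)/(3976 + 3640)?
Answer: 7989/7616 ≈ 1.0490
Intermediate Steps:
(3714 + 4275)/(3976 + 3640) = 7989/7616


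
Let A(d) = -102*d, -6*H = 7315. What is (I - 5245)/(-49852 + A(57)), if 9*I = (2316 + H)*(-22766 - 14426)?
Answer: 122521891/1502982 ≈ 81.519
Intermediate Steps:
H = -7315/6 (H = -1/6*7315 = -7315/6 ≈ -1219.2)
I = -122380276/27 (I = ((2316 - 7315/6)*(-22766 - 14426))/9 = ((6581/6)*(-37192))/9 = (1/9)*(-122380276/3) = -122380276/27 ≈ -4.5326e+6)
(I - 5245)/(-49852 + A(57)) = (-122380276/27 - 5245)/(-49852 - 102*57) = -122521891/(27*(-49852 - 5814)) = -122521891/27/(-55666) = -122521891/27*(-1/55666) = 122521891/1502982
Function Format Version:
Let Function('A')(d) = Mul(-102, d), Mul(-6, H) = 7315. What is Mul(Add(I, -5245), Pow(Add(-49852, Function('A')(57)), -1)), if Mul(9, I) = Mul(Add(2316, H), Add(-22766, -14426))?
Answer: Rational(122521891, 1502982) ≈ 81.519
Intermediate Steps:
H = Rational(-7315, 6) (H = Mul(Rational(-1, 6), 7315) = Rational(-7315, 6) ≈ -1219.2)
I = Rational(-122380276, 27) (I = Mul(Rational(1, 9), Mul(Add(2316, Rational(-7315, 6)), Add(-22766, -14426))) = Mul(Rational(1, 9), Mul(Rational(6581, 6), -37192)) = Mul(Rational(1, 9), Rational(-122380276, 3)) = Rational(-122380276, 27) ≈ -4.5326e+6)
Mul(Add(I, -5245), Pow(Add(-49852, Function('A')(57)), -1)) = Mul(Add(Rational(-122380276, 27), -5245), Pow(Add(-49852, Mul(-102, 57)), -1)) = Mul(Rational(-122521891, 27), Pow(Add(-49852, -5814), -1)) = Mul(Rational(-122521891, 27), Pow(-55666, -1)) = Mul(Rational(-122521891, 27), Rational(-1, 55666)) = Rational(122521891, 1502982)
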